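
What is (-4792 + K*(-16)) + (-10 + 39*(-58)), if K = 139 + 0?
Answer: -9288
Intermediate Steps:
K = 139
(-4792 + K*(-16)) + (-10 + 39*(-58)) = (-4792 + 139*(-16)) + (-10 + 39*(-58)) = (-4792 - 2224) + (-10 - 2262) = -7016 - 2272 = -9288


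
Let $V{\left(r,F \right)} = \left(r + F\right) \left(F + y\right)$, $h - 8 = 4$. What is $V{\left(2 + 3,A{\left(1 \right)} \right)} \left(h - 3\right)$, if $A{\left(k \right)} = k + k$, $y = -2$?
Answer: $0$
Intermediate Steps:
$h = 12$ ($h = 8 + 4 = 12$)
$A{\left(k \right)} = 2 k$
$V{\left(r,F \right)} = \left(-2 + F\right) \left(F + r\right)$ ($V{\left(r,F \right)} = \left(r + F\right) \left(F - 2\right) = \left(F + r\right) \left(-2 + F\right) = \left(-2 + F\right) \left(F + r\right)$)
$V{\left(2 + 3,A{\left(1 \right)} \right)} \left(h - 3\right) = \left(\left(2 \cdot 1\right)^{2} - 2 \cdot 2 \cdot 1 - 2 \left(2 + 3\right) + 2 \cdot 1 \left(2 + 3\right)\right) \left(12 - 3\right) = \left(2^{2} - 4 - 10 + 2 \cdot 5\right) 9 = \left(4 - 4 - 10 + 10\right) 9 = 0 \cdot 9 = 0$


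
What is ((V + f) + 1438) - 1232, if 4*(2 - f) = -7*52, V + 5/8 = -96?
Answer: 1619/8 ≈ 202.38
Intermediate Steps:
V = -773/8 (V = -5/8 - 96 = -773/8 ≈ -96.625)
f = 93 (f = 2 - (-7)*52/4 = 2 - ¼*(-364) = 2 + 91 = 93)
((V + f) + 1438) - 1232 = ((-773/8 + 93) + 1438) - 1232 = (-29/8 + 1438) - 1232 = 11475/8 - 1232 = 1619/8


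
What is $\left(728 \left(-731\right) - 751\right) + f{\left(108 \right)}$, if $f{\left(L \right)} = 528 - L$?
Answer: $-532499$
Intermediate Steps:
$\left(728 \left(-731\right) - 751\right) + f{\left(108 \right)} = \left(728 \left(-731\right) - 751\right) + \left(528 - 108\right) = \left(-532168 - 751\right) + \left(528 - 108\right) = -532919 + 420 = -532499$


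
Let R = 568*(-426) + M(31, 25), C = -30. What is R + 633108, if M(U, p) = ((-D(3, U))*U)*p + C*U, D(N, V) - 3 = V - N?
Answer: 366185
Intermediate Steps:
D(N, V) = 3 + V - N (D(N, V) = 3 + (V - N) = 3 + V - N)
M(U, p) = -30*U - p*U² (M(U, p) = ((-(3 + U - 1*3))*U)*p - 30*U = ((-(3 + U - 3))*U)*p - 30*U = ((-U)*U)*p - 30*U = (-U²)*p - 30*U = -p*U² - 30*U = -30*U - p*U²)
R = -266923 (R = 568*(-426) - 1*31*(30 + 31*25) = -241968 - 1*31*(30 + 775) = -241968 - 1*31*805 = -241968 - 24955 = -266923)
R + 633108 = -266923 + 633108 = 366185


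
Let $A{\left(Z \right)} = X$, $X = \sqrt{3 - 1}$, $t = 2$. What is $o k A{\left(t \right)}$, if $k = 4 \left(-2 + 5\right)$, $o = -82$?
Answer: $- 984 \sqrt{2} \approx -1391.6$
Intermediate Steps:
$X = \sqrt{2} \approx 1.4142$
$A{\left(Z \right)} = \sqrt{2}$
$k = 12$ ($k = 4 \cdot 3 = 12$)
$o k A{\left(t \right)} = \left(-82\right) 12 \sqrt{2} = - 984 \sqrt{2}$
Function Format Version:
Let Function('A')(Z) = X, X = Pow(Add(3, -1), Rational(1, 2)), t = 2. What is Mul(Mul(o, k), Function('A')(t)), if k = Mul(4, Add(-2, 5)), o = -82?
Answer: Mul(-984, Pow(2, Rational(1, 2))) ≈ -1391.6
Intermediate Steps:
X = Pow(2, Rational(1, 2)) ≈ 1.4142
Function('A')(Z) = Pow(2, Rational(1, 2))
k = 12 (k = Mul(4, 3) = 12)
Mul(Mul(o, k), Function('A')(t)) = Mul(Mul(-82, 12), Pow(2, Rational(1, 2))) = Mul(-984, Pow(2, Rational(1, 2)))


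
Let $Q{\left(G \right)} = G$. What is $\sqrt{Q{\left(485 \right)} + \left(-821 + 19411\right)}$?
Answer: $5 \sqrt{763} \approx 138.11$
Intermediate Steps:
$\sqrt{Q{\left(485 \right)} + \left(-821 + 19411\right)} = \sqrt{485 + \left(-821 + 19411\right)} = \sqrt{485 + 18590} = \sqrt{19075} = 5 \sqrt{763}$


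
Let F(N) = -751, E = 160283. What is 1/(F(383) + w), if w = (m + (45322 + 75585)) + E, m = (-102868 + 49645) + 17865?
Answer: 1/245081 ≈ 4.0803e-6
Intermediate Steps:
m = -35358 (m = -53223 + 17865 = -35358)
w = 245832 (w = (-35358 + (45322 + 75585)) + 160283 = (-35358 + 120907) + 160283 = 85549 + 160283 = 245832)
1/(F(383) + w) = 1/(-751 + 245832) = 1/245081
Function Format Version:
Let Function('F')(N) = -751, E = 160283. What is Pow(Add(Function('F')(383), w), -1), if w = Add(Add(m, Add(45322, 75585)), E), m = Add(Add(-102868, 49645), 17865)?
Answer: Rational(1, 245081) ≈ 4.0803e-6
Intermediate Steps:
m = -35358 (m = Add(-53223, 17865) = -35358)
w = 245832 (w = Add(Add(-35358, Add(45322, 75585)), 160283) = Add(Add(-35358, 120907), 160283) = Add(85549, 160283) = 245832)
Pow(Add(Function('F')(383), w), -1) = Pow(Add(-751, 245832), -1) = Pow(245081, -1) = Rational(1, 245081)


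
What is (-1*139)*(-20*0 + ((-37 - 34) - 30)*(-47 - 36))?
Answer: -1165237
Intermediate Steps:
(-1*139)*(-20*0 + ((-37 - 34) - 30)*(-47 - 36)) = -139*(0 + (-71 - 30)*(-83)) = -139*(0 - 101*(-83)) = -139*(0 + 8383) = -139*8383 = -1165237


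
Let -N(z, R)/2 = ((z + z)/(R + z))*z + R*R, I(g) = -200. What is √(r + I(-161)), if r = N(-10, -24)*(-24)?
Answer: 2*√1962718/17 ≈ 164.82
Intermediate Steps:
N(z, R) = -2*R² - 4*z²/(R + z) (N(z, R) = -2*(((z + z)/(R + z))*z + R*R) = -2*(((2*z)/(R + z))*z + R²) = -2*((2*z/(R + z))*z + R²) = -2*(2*z²/(R + z) + R²) = -2*(R² + 2*z²/(R + z)) = -2*R² - 4*z²/(R + z))
r = 465216/17 (r = (2*(-1*(-24)³ - 2*(-10)² - 1*(-10)*(-24)²)/(-24 - 10))*(-24) = (2*(-1*(-13824) - 2*100 - 1*(-10)*576)/(-34))*(-24) = (2*(-1/34)*(13824 - 200 + 5760))*(-24) = (2*(-1/34)*19384)*(-24) = -19384/17*(-24) = 465216/17 ≈ 27366.)
√(r + I(-161)) = √(465216/17 - 200) = √(461816/17) = 2*√1962718/17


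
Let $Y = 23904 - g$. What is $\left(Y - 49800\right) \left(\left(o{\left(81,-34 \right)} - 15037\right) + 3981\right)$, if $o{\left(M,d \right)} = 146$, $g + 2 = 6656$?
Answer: $355120500$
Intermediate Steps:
$g = 6654$ ($g = -2 + 6656 = 6654$)
$Y = 17250$ ($Y = 23904 - 6654 = 17250$)
$\left(Y - 49800\right) \left(\left(o{\left(81,-34 \right)} - 15037\right) + 3981\right) = \left(17250 - 49800\right) \left(\left(146 - 15037\right) + 3981\right) = - 32550 \left(\left(146 - 15037\right) + 3981\right) = - 32550 \left(-14891 + 3981\right) = \left(-32550\right) \left(-10910\right) = 355120500$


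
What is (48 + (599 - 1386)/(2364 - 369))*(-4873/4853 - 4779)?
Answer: -440624574256/1936347 ≈ -2.2755e+5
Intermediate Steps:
(48 + (599 - 1386)/(2364 - 369))*(-4873/4853 - 4779) = (48 - 787/1995)*(-4873*1/4853 - 4779) = (48 - 787*1/1995)*(-4873/4853 - 4779) = (48 - 787/1995)*(-23197360/4853) = (94973/1995)*(-23197360/4853) = -440624574256/1936347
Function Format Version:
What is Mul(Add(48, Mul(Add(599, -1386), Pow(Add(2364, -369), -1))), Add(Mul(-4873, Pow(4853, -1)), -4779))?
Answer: Rational(-440624574256, 1936347) ≈ -2.2755e+5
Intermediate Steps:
Mul(Add(48, Mul(Add(599, -1386), Pow(Add(2364, -369), -1))), Add(Mul(-4873, Pow(4853, -1)), -4779)) = Mul(Add(48, Mul(-787, Pow(1995, -1))), Add(Mul(-4873, Rational(1, 4853)), -4779)) = Mul(Add(48, Mul(-787, Rational(1, 1995))), Add(Rational(-4873, 4853), -4779)) = Mul(Add(48, Rational(-787, 1995)), Rational(-23197360, 4853)) = Mul(Rational(94973, 1995), Rational(-23197360, 4853)) = Rational(-440624574256, 1936347)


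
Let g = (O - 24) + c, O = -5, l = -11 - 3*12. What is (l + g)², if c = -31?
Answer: 11449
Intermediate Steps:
l = -47 (l = -11 - 36 = -47)
g = -60 (g = (-5 - 24) - 31 = -29 - 31 = -60)
(l + g)² = (-47 - 60)² = (-107)² = 11449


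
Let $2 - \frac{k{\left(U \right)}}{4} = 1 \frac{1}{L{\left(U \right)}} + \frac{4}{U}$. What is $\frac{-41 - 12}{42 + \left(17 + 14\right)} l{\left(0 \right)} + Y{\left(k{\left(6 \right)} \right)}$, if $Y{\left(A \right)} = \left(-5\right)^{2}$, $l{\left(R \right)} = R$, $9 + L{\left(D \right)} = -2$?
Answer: $25$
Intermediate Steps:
$L{\left(D \right)} = -11$ ($L{\left(D \right)} = -9 - 2 = -11$)
$k{\left(U \right)} = \frac{92}{11} - \frac{16}{U}$ ($k{\left(U \right)} = 8 - 4 \left(1 \frac{1}{-11} + \frac{4}{U}\right) = 8 - 4 \left(1 \left(- \frac{1}{11}\right) + \frac{4}{U}\right) = 8 - 4 \left(- \frac{1}{11} + \frac{4}{U}\right) = 8 + \left(\frac{4}{11} - \frac{16}{U}\right) = \frac{92}{11} - \frac{16}{U}$)
$Y{\left(A \right)} = 25$
$\frac{-41 - 12}{42 + \left(17 + 14\right)} l{\left(0 \right)} + Y{\left(k{\left(6 \right)} \right)} = \frac{-41 - 12}{42 + \left(17 + 14\right)} 0 + 25 = - \frac{53}{42 + 31} \cdot 0 + 25 = - \frac{53}{73} \cdot 0 + 25 = \left(-53\right) \frac{1}{73} \cdot 0 + 25 = \left(- \frac{53}{73}\right) 0 + 25 = 0 + 25 = 25$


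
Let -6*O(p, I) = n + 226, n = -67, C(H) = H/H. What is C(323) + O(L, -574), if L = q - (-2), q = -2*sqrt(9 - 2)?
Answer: -51/2 ≈ -25.500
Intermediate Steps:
q = -2*sqrt(7) ≈ -5.2915
C(H) = 1
L = 2 - 2*sqrt(7) (L = -2*sqrt(7) - (-2) = -2*sqrt(7) - 1*(-2) = -2*sqrt(7) + 2 = 2 - 2*sqrt(7) ≈ -3.2915)
O(p, I) = -53/2 (O(p, I) = -(-67 + 226)/6 = -1/6*159 = -53/2)
C(323) + O(L, -574) = 1 - 53/2 = -51/2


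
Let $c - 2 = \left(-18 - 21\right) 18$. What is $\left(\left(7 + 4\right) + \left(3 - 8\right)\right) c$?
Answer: $-4200$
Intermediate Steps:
$c = -700$ ($c = 2 + \left(-18 - 21\right) 18 = 2 - 702 = -700$)
$\left(\left(7 + 4\right) + \left(3 - 8\right)\right) c = \left(\left(7 + 4\right) + \left(3 - 8\right)\right) \left(-700\right) = \left(11 + \left(3 - 8\right)\right) \left(-700\right) = \left(11 - 5\right) \left(-700\right) = 6 \left(-700\right) = -4200$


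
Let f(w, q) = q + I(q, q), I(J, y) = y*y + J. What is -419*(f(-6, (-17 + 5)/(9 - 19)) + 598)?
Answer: -6304274/25 ≈ -2.5217e+5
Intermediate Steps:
I(J, y) = J + y**2 (I(J, y) = y**2 + J = J + y**2)
f(w, q) = q**2 + 2*q (f(w, q) = q + (q + q**2) = q**2 + 2*q)
-419*(f(-6, (-17 + 5)/(9 - 19)) + 598) = -419*(((-17 + 5)/(9 - 19))*(2 + (-17 + 5)/(9 - 19)) + 598) = -419*((-12/(-10))*(2 - 12/(-10)) + 598) = -419*((-12*(-1/10))*(2 - 12*(-1/10)) + 598) = -419*(6*(2 + 6/5)/5 + 598) = -419*((6/5)*(16/5) + 598) = -419*(96/25 + 598) = -419*15046/25 = -6304274/25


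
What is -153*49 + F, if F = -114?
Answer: -7611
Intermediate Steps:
-153*49 + F = -153*49 - 114 = -7497 - 114 = -7611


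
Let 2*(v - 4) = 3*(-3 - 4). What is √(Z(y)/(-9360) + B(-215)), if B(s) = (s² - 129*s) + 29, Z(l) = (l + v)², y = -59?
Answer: √180058514935/1560 ≈ 272.01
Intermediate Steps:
v = -13/2 (v = 4 + (3*(-3 - 4))/2 = 4 + (3*(-7))/2 = 4 + (½)*(-21) = 4 - 21/2 = -13/2 ≈ -6.5000)
Z(l) = (-13/2 + l)² (Z(l) = (l - 13/2)² = (-13/2 + l)²)
B(s) = 29 + s² - 129*s
√(Z(y)/(-9360) + B(-215)) = √(((-13 + 2*(-59))²/4)/(-9360) + (29 + (-215)² - 129*(-215))) = √(((-13 - 118)²/4)*(-1/9360) + (29 + 46225 + 27735)) = √(((¼)*(-131)²)*(-1/9360) + 73989) = √(((¼)*17161)*(-1/9360) + 73989) = √((17161/4)*(-1/9360) + 73989) = √(-17161/37440 + 73989) = √(2770130999/37440) = √180058514935/1560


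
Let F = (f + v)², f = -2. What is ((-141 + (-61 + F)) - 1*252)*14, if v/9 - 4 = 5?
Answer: 81018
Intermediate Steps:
v = 81 (v = 36 + 9*5 = 36 + 45 = 81)
F = 6241 (F = (-2 + 81)² = 79² = 6241)
((-141 + (-61 + F)) - 1*252)*14 = ((-141 + (-61 + 6241)) - 1*252)*14 = ((-141 + 6180) - 252)*14 = (6039 - 252)*14 = 5787*14 = 81018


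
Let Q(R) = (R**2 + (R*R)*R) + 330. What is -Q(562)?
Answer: -177820502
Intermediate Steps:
Q(R) = 330 + R**2 + R**3 (Q(R) = (R**2 + R**2*R) + 330 = (R**2 + R**3) + 330 = 330 + R**2 + R**3)
-Q(562) = -(330 + 562**2 + 562**3) = -(330 + 315844 + 177504328) = -1*177820502 = -177820502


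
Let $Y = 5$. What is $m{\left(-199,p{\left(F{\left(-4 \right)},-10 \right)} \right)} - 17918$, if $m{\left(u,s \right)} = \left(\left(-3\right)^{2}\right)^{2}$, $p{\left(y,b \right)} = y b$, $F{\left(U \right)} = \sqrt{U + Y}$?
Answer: $-17837$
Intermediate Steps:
$F{\left(U \right)} = \sqrt{5 + U}$ ($F{\left(U \right)} = \sqrt{U + 5} = \sqrt{5 + U}$)
$p{\left(y,b \right)} = b y$
$m{\left(u,s \right)} = 81$ ($m{\left(u,s \right)} = 9^{2} = 81$)
$m{\left(-199,p{\left(F{\left(-4 \right)},-10 \right)} \right)} - 17918 = 81 - 17918 = -17837$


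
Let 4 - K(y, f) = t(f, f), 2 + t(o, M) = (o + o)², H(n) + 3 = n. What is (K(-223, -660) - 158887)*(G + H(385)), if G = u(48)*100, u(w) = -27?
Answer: 4407169358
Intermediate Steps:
H(n) = -3 + n
G = -2700 (G = -27*100 = -2700)
t(o, M) = -2 + 4*o² (t(o, M) = -2 + (o + o)² = -2 + (2*o)² = -2 + 4*o²)
K(y, f) = 6 - 4*f² (K(y, f) = 4 - (-2 + 4*f²) = 4 + (2 - 4*f²) = 6 - 4*f²)
(K(-223, -660) - 158887)*(G + H(385)) = ((6 - 4*(-660)²) - 158887)*(-2700 + (-3 + 385)) = ((6 - 4*435600) - 158887)*(-2700 + 382) = ((6 - 1742400) - 158887)*(-2318) = (-1742394 - 158887)*(-2318) = -1901281*(-2318) = 4407169358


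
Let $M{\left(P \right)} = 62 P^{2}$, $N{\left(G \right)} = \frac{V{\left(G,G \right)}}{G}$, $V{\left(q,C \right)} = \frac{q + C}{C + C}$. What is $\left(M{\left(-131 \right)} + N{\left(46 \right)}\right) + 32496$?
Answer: $\frac{50437989}{46} \approx 1.0965 \cdot 10^{6}$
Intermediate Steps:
$V{\left(q,C \right)} = \frac{C + q}{2 C}$
$N{\left(G \right)} = \frac{1}{G}$ ($N{\left(G \right)} = \frac{\frac{1}{2} \frac{1}{G} \left(G + G\right)}{G} = \frac{\frac{1}{2} \frac{1}{G} 2 G}{G} = 1 \frac{1}{G} = \frac{1}{G}$)
$\left(M{\left(-131 \right)} + N{\left(46 \right)}\right) + 32496 = \left(62 \left(-131\right)^{2} + \frac{1}{46}\right) + 32496 = \left(62 \cdot 17161 + \frac{1}{46}\right) + 32496 = \left(1063982 + \frac{1}{46}\right) + 32496 = \frac{48943173}{46} + 32496 = \frac{50437989}{46}$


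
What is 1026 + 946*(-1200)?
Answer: -1134174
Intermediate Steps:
1026 + 946*(-1200) = 1026 - 1135200 = -1134174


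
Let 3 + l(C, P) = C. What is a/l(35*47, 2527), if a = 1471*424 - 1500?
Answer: 311102/821 ≈ 378.93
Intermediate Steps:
l(C, P) = -3 + C
a = 622204 (a = 623704 - 1500 = 622204)
a/l(35*47, 2527) = 622204/(-3 + 35*47) = 622204/(-3 + 1645) = 622204/1642 = 622204*(1/1642) = 311102/821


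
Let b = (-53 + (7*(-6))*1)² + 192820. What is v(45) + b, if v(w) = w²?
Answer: 203870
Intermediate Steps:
b = 201845 (b = (-53 - 42*1)² + 192820 = (-53 - 42)² + 192820 = (-95)² + 192820 = 9025 + 192820 = 201845)
v(45) + b = 45² + 201845 = 2025 + 201845 = 203870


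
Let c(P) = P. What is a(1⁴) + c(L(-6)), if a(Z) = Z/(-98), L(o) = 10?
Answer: 979/98 ≈ 9.9898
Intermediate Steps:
a(Z) = -Z/98 (a(Z) = Z*(-1/98) = -Z/98)
a(1⁴) + c(L(-6)) = -1/98*1⁴ + 10 = -1/98*1 + 10 = -1/98 + 10 = 979/98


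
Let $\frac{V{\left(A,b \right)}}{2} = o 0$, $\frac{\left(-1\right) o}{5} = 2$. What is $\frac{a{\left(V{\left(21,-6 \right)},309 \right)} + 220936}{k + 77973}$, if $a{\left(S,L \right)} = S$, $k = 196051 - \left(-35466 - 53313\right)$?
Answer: $\frac{220936}{362803} \approx 0.60897$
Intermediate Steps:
$o = -10$ ($o = \left(-5\right) 2 = -10$)
$V{\left(A,b \right)} = 0$ ($V{\left(A,b \right)} = 2 \left(\left(-10\right) 0\right) = 2 \cdot 0 = 0$)
$k = 284830$ ($k = 196051 - -88779 = 196051 + 88779 = 284830$)
$\frac{a{\left(V{\left(21,-6 \right)},309 \right)} + 220936}{k + 77973} = \frac{0 + 220936}{284830 + 77973} = \frac{220936}{362803}$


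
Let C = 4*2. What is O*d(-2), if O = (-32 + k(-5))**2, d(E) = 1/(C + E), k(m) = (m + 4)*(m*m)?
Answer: 1083/2 ≈ 541.50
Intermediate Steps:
C = 8
k(m) = m**2*(4 + m) (k(m) = (4 + m)*m**2 = m**2*(4 + m))
d(E) = 1/(8 + E)
O = 3249 (O = (-32 + (-5)**2*(4 - 5))**2 = (-32 + 25*(-1))**2 = (-32 - 25)**2 = (-57)**2 = 3249)
O*d(-2) = 3249/(8 - 2) = 3249/6 = 3249*(1/6) = 1083/2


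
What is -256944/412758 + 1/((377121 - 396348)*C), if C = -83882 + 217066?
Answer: -12184516536625/19573357126336 ≈ -0.62251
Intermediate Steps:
C = 133184
-256944/412758 + 1/((377121 - 396348)*C) = -256944/412758 + 1/((377121 - 396348)*133184) = -256944*1/412758 + (1/133184)/(-19227) = -42824/68793 - 1/19227*1/133184 = -42824/68793 - 1/2560728768 = -12184516536625/19573357126336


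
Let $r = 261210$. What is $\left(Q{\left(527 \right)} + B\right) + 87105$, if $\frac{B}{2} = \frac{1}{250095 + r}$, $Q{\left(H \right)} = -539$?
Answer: $\frac{44261628632}{511305} \approx 86566.0$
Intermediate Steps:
$B = \frac{2}{511305}$ ($B = \frac{2}{250095 + 261210} = \frac{2}{511305} \approx 3.9116 \cdot 10^{-6}$)
$\left(Q{\left(527 \right)} + B\right) + 87105 = \left(-539 + \frac{2}{511305}\right) + 87105 = - \frac{275593393}{511305} + 87105 = \frac{44261628632}{511305}$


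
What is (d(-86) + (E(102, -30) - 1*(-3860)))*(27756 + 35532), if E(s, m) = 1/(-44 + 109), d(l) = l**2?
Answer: 46304095608/65 ≈ 7.1237e+8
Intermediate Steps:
E(s, m) = 1/65
(d(-86) + (E(102, -30) - 1*(-3860)))*(27756 + 35532) = ((-86)**2 + (1/65 - 1*(-3860)))*(27756 + 35532) = (7396 + (1/65 + 3860))*63288 = (7396 + 250901/65)*63288 = (731641/65)*63288 = 46304095608/65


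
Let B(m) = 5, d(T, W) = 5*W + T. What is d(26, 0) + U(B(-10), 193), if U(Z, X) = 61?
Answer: 87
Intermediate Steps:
d(T, W) = T + 5*W
d(26, 0) + U(B(-10), 193) = (26 + 5*0) + 61 = (26 + 0) + 61 = 26 + 61 = 87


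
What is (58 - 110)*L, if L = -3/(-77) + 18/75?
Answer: -27924/1925 ≈ -14.506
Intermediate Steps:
L = 537/1925 (L = -3*(-1/77) + 18*(1/75) = 3/77 + 6/25 = 537/1925 ≈ 0.27896)
(58 - 110)*L = (58 - 110)*(537/1925) = -52*537/1925 = -27924/1925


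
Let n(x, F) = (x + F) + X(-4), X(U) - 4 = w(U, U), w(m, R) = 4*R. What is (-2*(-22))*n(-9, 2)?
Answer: -836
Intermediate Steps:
X(U) = 4 + 4*U
n(x, F) = -12 + F + x (n(x, F) = (x + F) + (4 + 4*(-4)) = (F + x) + (4 - 16) = (F + x) - 12 = -12 + F + x)
(-2*(-22))*n(-9, 2) = (-2*(-22))*(-12 + 2 - 9) = 44*(-19) = -836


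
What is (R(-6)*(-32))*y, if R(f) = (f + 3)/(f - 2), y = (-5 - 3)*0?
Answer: 0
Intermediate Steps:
y = 0 (y = -8*0 = 0)
R(f) = (3 + f)/(-2 + f)
(R(-6)*(-32))*y = (((3 - 6)/(-2 - 6))*(-32))*0 = ((-3/(-8))*(-32))*0 = (-⅛*(-3)*(-32))*0 = ((3/8)*(-32))*0 = -12*0 = 0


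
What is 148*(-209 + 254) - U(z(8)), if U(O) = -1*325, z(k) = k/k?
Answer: 6985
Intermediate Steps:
z(k) = 1
U(O) = -325
148*(-209 + 254) - U(z(8)) = 148*(-209 + 254) - 1*(-325) = 148*45 + 325 = 6660 + 325 = 6985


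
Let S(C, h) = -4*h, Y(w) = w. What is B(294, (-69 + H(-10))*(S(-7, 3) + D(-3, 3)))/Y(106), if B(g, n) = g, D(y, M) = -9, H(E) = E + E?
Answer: 147/53 ≈ 2.7736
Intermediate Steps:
H(E) = 2*E
B(294, (-69 + H(-10))*(S(-7, 3) + D(-3, 3)))/Y(106) = 294/106 = 294*(1/106) = 147/53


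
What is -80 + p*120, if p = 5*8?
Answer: 4720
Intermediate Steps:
p = 40
-80 + p*120 = -80 + 40*120 = -80 + 4800 = 4720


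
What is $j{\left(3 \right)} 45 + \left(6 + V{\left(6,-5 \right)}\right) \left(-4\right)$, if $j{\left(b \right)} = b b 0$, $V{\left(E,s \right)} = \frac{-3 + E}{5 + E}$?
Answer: $- \frac{276}{11} \approx -25.091$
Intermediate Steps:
$V{\left(E,s \right)} = \frac{-3 + E}{5 + E}$
$j{\left(b \right)} = 0$ ($j{\left(b \right)} = b^{2} \cdot 0 = 0$)
$j{\left(3 \right)} 45 + \left(6 + V{\left(6,-5 \right)}\right) \left(-4\right) = 0 \cdot 45 + \left(6 + \frac{-3 + 6}{5 + 6}\right) \left(-4\right) = 0 + \left(6 + \frac{1}{11} \cdot 3\right) \left(-4\right) = 0 + \left(6 + \frac{3}{11}\right) \left(-4\right) = 0 + \frac{69}{11} \left(-4\right) = 0 - \frac{276}{11} = - \frac{276}{11}$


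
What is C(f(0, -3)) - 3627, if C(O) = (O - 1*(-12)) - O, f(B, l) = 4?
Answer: -3615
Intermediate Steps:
C(O) = 12 (C(O) = (O + 12) - O = (12 + O) - O = 12)
C(f(0, -3)) - 3627 = 12 - 3627 = -3615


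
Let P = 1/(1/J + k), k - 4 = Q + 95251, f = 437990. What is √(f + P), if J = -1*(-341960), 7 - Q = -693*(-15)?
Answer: 5*√14755451533848270648958270/29021119321 ≈ 661.81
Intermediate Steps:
Q = -10388 (Q = 7 - (-693)*(-15) = 7 - 1*10395 = 7 - 10395 = -10388)
k = 84867 (k = 4 + (-10388 + 95251) = 4 + 84863 = 84867)
J = 341960
P = 341960/29021119321 (P = 1/(1/341960 + 84867) = 1/(29021119321/341960) = 341960/29021119321 ≈ 1.1783e-5)
√(f + P) = √(437990 + 341960/29021119321) = √(12710960051746750/29021119321) = 5*√14755451533848270648958270/29021119321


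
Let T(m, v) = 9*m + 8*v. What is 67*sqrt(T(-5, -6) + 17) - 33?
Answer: -33 + 134*I*sqrt(19) ≈ -33.0 + 584.09*I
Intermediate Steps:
T(m, v) = 8*v + 9*m
67*sqrt(T(-5, -6) + 17) - 33 = 67*sqrt((8*(-6) + 9*(-5)) + 17) - 33 = 67*sqrt((-48 - 45) + 17) - 33 = 67*sqrt(-93 + 17) - 33 = 67*sqrt(-76) - 33 = 67*(2*I*sqrt(19)) - 33 = 134*I*sqrt(19) - 33 = -33 + 134*I*sqrt(19)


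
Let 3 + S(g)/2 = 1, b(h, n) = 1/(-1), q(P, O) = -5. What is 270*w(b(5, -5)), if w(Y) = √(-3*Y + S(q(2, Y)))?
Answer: 270*I ≈ 270.0*I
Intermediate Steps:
b(h, n) = -1
S(g) = -4 (S(g) = -6 + 2*1 = -6 + 2 = -4)
w(Y) = √(-4 - 3*Y) (w(Y) = √(-3*Y - 4) = √(-4 - 3*Y))
270*w(b(5, -5)) = 270*√(-4 - 3*(-1)) = 270*√(-4 + 3) = 270*√(-1) = 270*I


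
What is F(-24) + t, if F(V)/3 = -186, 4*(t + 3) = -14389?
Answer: -16633/4 ≈ -4158.3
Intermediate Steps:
t = -14401/4 (t = -3 + (1/4)*(-14389) = -3 - 14389/4 = -14401/4 ≈ -3600.3)
F(V) = -558 (F(V) = 3*(-186) = -558)
F(-24) + t = -558 - 14401/4 = -16633/4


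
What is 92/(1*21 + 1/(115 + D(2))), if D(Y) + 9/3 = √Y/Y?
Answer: 48488692/11072777 + 92*√2/11072777 ≈ 4.3791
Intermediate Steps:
D(Y) = -3 + Y^(-½) (D(Y) = -3 + √Y/Y = -3 + Y^(-½))
92/(1*21 + 1/(115 + D(2))) = 92/(1*21 + 1/(115 + (-3 + 2^(-½)))) = 92/(21 + 1/(115 + (-3 + √2/2))) = 92/(21 + 1/(112 + √2/2))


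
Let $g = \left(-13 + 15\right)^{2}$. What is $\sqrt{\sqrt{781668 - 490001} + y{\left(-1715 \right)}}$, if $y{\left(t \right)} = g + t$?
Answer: $\sqrt{-1711 + \sqrt{291667}} \approx 34.219 i$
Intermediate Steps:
$g = 4$ ($g = 2^{2} = 4$)
$y{\left(t \right)} = 4 + t$
$\sqrt{\sqrt{781668 - 490001} + y{\left(-1715 \right)}} = \sqrt{\sqrt{781668 - 490001} + \left(4 - 1715\right)} = \sqrt{\sqrt{291667} - 1711} = \sqrt{-1711 + \sqrt{291667}}$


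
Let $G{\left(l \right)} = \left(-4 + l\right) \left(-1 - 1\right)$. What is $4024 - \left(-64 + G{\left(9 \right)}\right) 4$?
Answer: $4320$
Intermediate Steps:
$G{\left(l \right)} = 8 - 2 l$ ($G{\left(l \right)} = \left(-4 + l\right) \left(-2\right) = 8 - 2 l$)
$4024 - \left(-64 + G{\left(9 \right)}\right) 4 = 4024 - \left(-64 + \left(8 - 18\right)\right) 4 = 4024 - \left(-64 - 10\right) 4 = 4024 - \left(-74\right) 4 = 4024 - -296 = 4024 + 296 = 4320$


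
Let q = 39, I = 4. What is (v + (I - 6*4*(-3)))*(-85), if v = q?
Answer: -9775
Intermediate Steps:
v = 39
(v + (I - 6*4*(-3)))*(-85) = (39 + (4 - 6*4*(-3)))*(-85) = (39 + (4 - 24*(-3)))*(-85) = (39 + (4 - 1*(-72)))*(-85) = (39 + (4 + 72))*(-85) = (39 + 76)*(-85) = 115*(-85) = -9775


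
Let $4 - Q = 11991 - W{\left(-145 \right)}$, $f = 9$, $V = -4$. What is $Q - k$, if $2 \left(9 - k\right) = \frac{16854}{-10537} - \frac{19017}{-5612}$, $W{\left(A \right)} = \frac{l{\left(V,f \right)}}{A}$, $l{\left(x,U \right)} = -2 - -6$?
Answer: $- \frac{205701618527367}{17148756760} \approx -11995.0$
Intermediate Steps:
$l{\left(x,U \right)} = 4$ ($l{\left(x,U \right)} = -2 + 6 = 4$)
$W{\left(A \right)} = \frac{4}{A}$
$k = \frac{958608111}{118267288}$ ($k = 9 - \frac{\frac{16854}{-10537} - \frac{19017}{-5612}}{2} = 9 - \frac{16854 \left(- \frac{1}{10537}\right) - - \frac{19017}{5612}}{2} = 9 - \frac{- \frac{16854}{10537} + \frac{19017}{5612}}{2} = 9 - \frac{105797481}{118267288} = \frac{958608111}{118267288} \approx 8.1054$)
$Q = - \frac{1738119}{145}$ ($Q = 4 - \left(11991 - \frac{4}{-145}\right) = 4 - \left(11991 - 4 \left(- \frac{1}{145}\right)\right) = 4 - \left(11991 - - \frac{4}{145}\right) = 4 - \left(11991 + \frac{4}{145}\right) = 4 - \frac{1738699}{145} = - \frac{1738119}{145} \approx -11987.0$)
$Q - k = - \frac{1738119}{145} - \frac{958608111}{118267288} = - \frac{205701618527367}{17148756760}$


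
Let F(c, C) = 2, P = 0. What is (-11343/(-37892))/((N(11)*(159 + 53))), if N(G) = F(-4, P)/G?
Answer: 124773/16066208 ≈ 0.0077662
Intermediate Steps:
N(G) = 2/G
(-11343/(-37892))/((N(11)*(159 + 53))) = (-11343/(-37892))/(((2/11)*(159 + 53))) = (-11343*(-1/37892))/(((2*(1/11))*212)) = 11343/(37892*(((2/11)*212))) = 11343/(37892*(424/11)) = (11343/37892)*(11/424) = 124773/16066208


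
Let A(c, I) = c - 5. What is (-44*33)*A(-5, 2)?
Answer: 14520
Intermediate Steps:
A(c, I) = -5 + c
(-44*33)*A(-5, 2) = (-44*33)*(-5 - 5) = -1452*(-10) = 14520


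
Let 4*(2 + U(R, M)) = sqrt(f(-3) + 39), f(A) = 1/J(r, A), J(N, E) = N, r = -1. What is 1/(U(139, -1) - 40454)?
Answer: -323648/13093503469 - 2*sqrt(38)/13093503469 ≈ -2.4719e-5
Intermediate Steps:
f(A) = -1 (f(A) = 1/(-1) = -1)
U(R, M) = -2 + sqrt(38)/4 (U(R, M) = -2 + sqrt(-1 + 39)/4 = -2 + sqrt(38)/4)
1/(U(139, -1) - 40454) = 1/((-2 + sqrt(38)/4) - 40454) = 1/(-40456 + sqrt(38)/4)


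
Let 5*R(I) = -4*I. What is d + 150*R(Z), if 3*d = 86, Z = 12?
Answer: -4234/3 ≈ -1411.3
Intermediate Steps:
R(I) = -4*I/5 (R(I) = (-4*I)/5 = -4*I/5)
d = 86/3 (d = (⅓)*86 = 86/3 ≈ 28.667)
d + 150*R(Z) = 86/3 + 150*(-⅘*12) = 86/3 + 150*(-48/5) = 86/3 - 1440 = -4234/3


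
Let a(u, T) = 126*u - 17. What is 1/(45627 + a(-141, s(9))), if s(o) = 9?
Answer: 1/27844 ≈ 3.5914e-5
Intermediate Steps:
a(u, T) = -17 + 126*u
1/(45627 + a(-141, s(9))) = 1/(45627 + (-17 + 126*(-141))) = 1/(45627 + (-17 - 17766)) = 1/(45627 - 17783) = 1/27844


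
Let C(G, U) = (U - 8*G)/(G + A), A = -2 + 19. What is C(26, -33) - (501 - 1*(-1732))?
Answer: -96260/43 ≈ -2238.6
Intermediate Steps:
A = 17
C(G, U) = (U - 8*G)/(17 + G) (C(G, U) = (U - 8*G)/(G + 17) = (U - 8*G)/(17 + G))
C(26, -33) - (501 - 1*(-1732)) = (-33 - 8*26)/(17 + 26) - (501 - 1*(-1732)) = (-33 - 208)/43 - (501 + 1732) = (1/43)*(-241) - 1*2233 = -241/43 - 2233 = -96260/43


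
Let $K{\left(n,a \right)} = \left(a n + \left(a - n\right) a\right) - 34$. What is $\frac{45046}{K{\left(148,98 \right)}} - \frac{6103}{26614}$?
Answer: $\frac{570224267}{127347990} \approx 4.4777$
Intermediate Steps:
$K{\left(n,a \right)} = -34 + a n + a \left(a - n\right)$ ($K{\left(n,a \right)} = \left(a n + a \left(a - n\right)\right) - 34 = -34 + a n + a \left(a - n\right)$)
$\frac{45046}{K{\left(148,98 \right)}} - \frac{6103}{26614} = \frac{45046}{-34 + 98^{2}} - \frac{6103}{26614} = \frac{45046}{-34 + 9604} - \frac{6103}{26614} = \frac{45046}{9570} - \frac{6103}{26614} = 45046 \cdot \frac{1}{9570} - \frac{6103}{26614} = \frac{22523}{4785} - \frac{6103}{26614} = \frac{570224267}{127347990}$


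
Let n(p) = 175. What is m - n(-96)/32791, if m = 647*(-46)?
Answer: -975925917/32791 ≈ -29762.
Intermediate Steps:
m = -29762
m - n(-96)/32791 = -29762 - 175/32791 = -975925917/32791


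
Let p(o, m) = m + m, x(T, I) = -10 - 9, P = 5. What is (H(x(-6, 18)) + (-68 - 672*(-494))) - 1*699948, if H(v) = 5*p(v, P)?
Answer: -367998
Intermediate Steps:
x(T, I) = -19
p(o, m) = 2*m
H(v) = 50 (H(v) = 5*(2*5) = 5*10 = 50)
(H(x(-6, 18)) + (-68 - 672*(-494))) - 1*699948 = (50 + (-68 - 672*(-494))) - 1*699948 = (50 + (-68 + 331968)) - 699948 = (50 + 331900) - 699948 = 331950 - 699948 = -367998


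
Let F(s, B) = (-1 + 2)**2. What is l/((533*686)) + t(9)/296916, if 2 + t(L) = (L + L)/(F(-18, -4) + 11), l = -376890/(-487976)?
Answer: 1418336681/3311032212785388 ≈ 4.2837e-7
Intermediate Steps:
F(s, B) = 1 (F(s, B) = 1**2 = 1)
l = 188445/243988 (l = -376890*(-1/487976) = 188445/243988 ≈ 0.77235)
t(L) = -2 + L/6 (t(L) = -2 + (L + L)/(1 + 11) = -2 + (2*L)/12 = -2 + (2*L)*(1/12) = -2 + L/6)
l/((533*686)) + t(9)/296916 = 188445/(243988*((533*686))) + (-2 + (1/6)*9)/296916 = (188445/243988)/365638 + (-2 + 3/2)*(1/296916) = (188445/243988)*(1/365638) - 1/2*1/296916 = 188445/89211284344 - 1/593832 = 1418336681/3311032212785388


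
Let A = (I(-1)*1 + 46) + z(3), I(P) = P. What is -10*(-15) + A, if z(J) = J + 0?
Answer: 198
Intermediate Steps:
z(J) = J
A = 48 (A = (-1*1 + 46) + 3 = (-1 + 46) + 3 = 45 + 3 = 48)
-10*(-15) + A = -10*(-15) + 48 = 150 + 48 = 198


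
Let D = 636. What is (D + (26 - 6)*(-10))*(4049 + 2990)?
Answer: 3069004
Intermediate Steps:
(D + (26 - 6)*(-10))*(4049 + 2990) = (636 + (26 - 6)*(-10))*(4049 + 2990) = (636 + 20*(-10))*7039 = (636 - 200)*7039 = 436*7039 = 3069004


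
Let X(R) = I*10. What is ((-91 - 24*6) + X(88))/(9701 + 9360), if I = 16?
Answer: -75/19061 ≈ -0.0039347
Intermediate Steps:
X(R) = 160 (X(R) = 16*10 = 160)
((-91 - 24*6) + X(88))/(9701 + 9360) = ((-91 - 24*6) + 160)/(9701 + 9360) = ((-91 - 144) + 160)/19061 = (-235 + 160)*(1/19061) = -75*1/19061 = -75/19061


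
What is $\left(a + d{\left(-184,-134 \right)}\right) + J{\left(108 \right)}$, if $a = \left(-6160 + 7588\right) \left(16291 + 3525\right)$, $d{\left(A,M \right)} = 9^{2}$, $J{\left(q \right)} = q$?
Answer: $28297437$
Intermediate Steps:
$d{\left(A,M \right)} = 81$
$a = 28297248$ ($a = 1428 \cdot 19816 = 28297248$)
$\left(a + d{\left(-184,-134 \right)}\right) + J{\left(108 \right)} = \left(28297248 + 81\right) + 108 = 28297329 + 108 = 28297437$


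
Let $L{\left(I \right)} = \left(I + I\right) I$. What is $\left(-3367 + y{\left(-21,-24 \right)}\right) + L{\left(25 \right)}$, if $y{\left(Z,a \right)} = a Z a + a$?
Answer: $-14237$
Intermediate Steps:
$L{\left(I \right)} = 2 I^{2}$ ($L{\left(I \right)} = 2 I I = 2 I^{2}$)
$y{\left(Z,a \right)} = a + Z a^{2}$ ($y{\left(Z,a \right)} = Z a a + a = Z a^{2} + a = a + Z a^{2}$)
$\left(-3367 + y{\left(-21,-24 \right)}\right) + L{\left(25 \right)} = \left(-3367 - 24 \left(1 - -504\right)\right) + 2 \cdot 25^{2} = \left(-3367 - 24 \left(1 + 504\right)\right) + 2 \cdot 625 = \left(-3367 - 12120\right) + 1250 = -15487 + 1250 = -14237$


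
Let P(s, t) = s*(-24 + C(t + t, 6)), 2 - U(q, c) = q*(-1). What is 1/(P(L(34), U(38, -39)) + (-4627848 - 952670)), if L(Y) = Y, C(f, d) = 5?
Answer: -1/5581164 ≈ -1.7917e-7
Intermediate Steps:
U(q, c) = 2 + q (U(q, c) = 2 - q*(-1) = 2 - (-1)*q = 2 + q)
P(s, t) = -19*s (P(s, t) = s*(-24 + 5) = s*(-19) = -19*s)
1/(P(L(34), U(38, -39)) + (-4627848 - 952670)) = 1/(-19*34 + (-4627848 - 952670)) = 1/(-646 - 5580518) = 1/(-5581164) = -1/5581164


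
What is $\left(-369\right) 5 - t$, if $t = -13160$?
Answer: $11315$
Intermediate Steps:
$\left(-369\right) 5 - t = \left(-369\right) 5 - -13160 = -1845 + 13160 = 11315$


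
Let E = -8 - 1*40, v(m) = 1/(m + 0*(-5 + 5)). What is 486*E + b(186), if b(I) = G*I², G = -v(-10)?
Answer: -99342/5 ≈ -19868.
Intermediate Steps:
v(m) = 1/m (v(m) = 1/(m + 0*0) = 1/(m + 0) = 1/m)
G = ⅒ (G = -1/(-10) = -1*(-⅒) = ⅒ ≈ 0.10000)
E = -48 (E = -8 - 40 = -48)
b(I) = I²/10
486*E + b(186) = 486*(-48) + (⅒)*186² = -23328 + (⅒)*34596 = -23328 + 17298/5 = -99342/5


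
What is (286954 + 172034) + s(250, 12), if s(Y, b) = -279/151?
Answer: 69306909/151 ≈ 4.5899e+5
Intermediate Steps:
s(Y, b) = -279/151 (s(Y, b) = -279*1/151 = -279/151)
(286954 + 172034) + s(250, 12) = (286954 + 172034) - 279/151 = 458988 - 279/151 = 69306909/151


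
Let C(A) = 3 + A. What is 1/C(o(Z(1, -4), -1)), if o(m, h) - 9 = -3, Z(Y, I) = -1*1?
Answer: 1/9 ≈ 0.11111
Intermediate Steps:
Z(Y, I) = -1
o(m, h) = 6 (o(m, h) = 9 - 3 = 6)
1/C(o(Z(1, -4), -1)) = 1/(3 + 6) = 1/9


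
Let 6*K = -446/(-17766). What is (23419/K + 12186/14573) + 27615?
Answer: 18279557931489/3249779 ≈ 5.6249e+6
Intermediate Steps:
K = 223/53298 (K = (-446/(-17766))/6 = (-446*(-1/17766))/6 = (⅙)*(223/8883) = 223/53298 ≈ 0.0041840)
(23419/K + 12186/14573) + 27615 = (23419/(223/53298) + 12186/14573) + 27615 = (23419*(53298/223) + 12186*(1/14573)) + 27615 = (1248185862/223 + 12186/14573) + 27615 = 18189815284404/3249779 + 27615 = 18279557931489/3249779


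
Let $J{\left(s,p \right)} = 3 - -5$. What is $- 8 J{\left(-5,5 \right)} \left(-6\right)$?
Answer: $384$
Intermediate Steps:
$J{\left(s,p \right)} = 8$ ($J{\left(s,p \right)} = 3 + 5 = 8$)
$- 8 J{\left(-5,5 \right)} \left(-6\right) = \left(-8\right) 8 \left(-6\right) = \left(-64\right) \left(-6\right) = 384$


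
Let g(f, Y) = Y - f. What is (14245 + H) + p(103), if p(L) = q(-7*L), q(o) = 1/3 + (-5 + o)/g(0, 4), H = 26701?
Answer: 244589/6 ≈ 40765.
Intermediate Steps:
q(o) = -11/12 + o/4 (q(o) = 1/3 + (-5 + o)/(4 - 1*0) = 1*(⅓) + (-5 + o)/(4 + 0) = ⅓ + (-5 + o)/4 = ⅓ + (-5 + o)*(¼) = ⅓ + (-5/4 + o/4) = -11/12 + o/4)
p(L) = -11/12 - 7*L/4 (p(L) = -11/12 + (-7*L)/4 = -11/12 - 7*L/4)
(14245 + H) + p(103) = (14245 + 26701) + (-11/12 - 7/4*103) = 40946 + (-11/12 - 721/4) = 40946 - 1087/6 = 244589/6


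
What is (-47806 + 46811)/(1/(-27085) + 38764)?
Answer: -26949575/1049922939 ≈ -0.025668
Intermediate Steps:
(-47806 + 46811)/(1/(-27085) + 38764) = -995/(-1/27085 + 38764) = -995/1049922939/27085 = -995*27085/1049922939 = -26949575/1049922939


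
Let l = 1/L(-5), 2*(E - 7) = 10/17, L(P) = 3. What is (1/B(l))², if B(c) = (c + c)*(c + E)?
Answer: 23409/605284 ≈ 0.038674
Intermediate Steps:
E = 124/17 (E = 7 + (10/17)/2 = 7 + (10*(1/17))/2 = 7 + (½)*(10/17) = 7 + 5/17 = 124/17 ≈ 7.2941)
l = ⅓ (l = 1/3 = ⅓ ≈ 0.33333)
B(c) = 2*c*(124/17 + c) (B(c) = (c + c)*(c + 124/17) = (2*c)*(124/17 + c) = 2*c*(124/17 + c))
(1/B(l))² = (1/((2/17)*(⅓)*(124 + 17*(⅓))))² = (1/((2/17)*(⅓)*(124 + 17/3)))² = (1/((2/17)*(⅓)*(389/3)))² = (1/(778/153))² = (153/778)² = 23409/605284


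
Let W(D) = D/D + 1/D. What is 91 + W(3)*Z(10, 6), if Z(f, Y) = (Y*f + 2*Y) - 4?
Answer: 545/3 ≈ 181.67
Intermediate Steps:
Z(f, Y) = -4 + 2*Y + Y*f (Z(f, Y) = (2*Y + Y*f) - 4 = -4 + 2*Y + Y*f)
W(D) = 1 + 1/D
91 + W(3)*Z(10, 6) = 91 + ((1 + 3)/3)*(-4 + 2*6 + 6*10) = 91 + ((⅓)*4)*(-4 + 12 + 60) = 91 + (4/3)*68 = 91 + 272/3 = 545/3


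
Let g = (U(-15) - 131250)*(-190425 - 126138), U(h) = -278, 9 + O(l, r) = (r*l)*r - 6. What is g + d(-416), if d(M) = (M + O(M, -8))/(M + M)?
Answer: 34641899382703/832 ≈ 4.1637e+10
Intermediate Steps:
O(l, r) = -15 + l*r² (O(l, r) = -9 + ((r*l)*r - 6) = -9 + ((l*r)*r - 6) = -9 + (l*r² - 6) = -9 + (-6 + l*r²) = -15 + l*r²)
d(M) = (-15 + 65*M)/(2*M) (d(M) = (M + (-15 + M*(-8)²))/(M + M) = (M + (-15 + M*64))/((2*M)) = (M + (-15 + 64*M))*(1/(2*M)) = (-15 + 65*M)*(1/(2*M)) = (-15 + 65*M)/(2*M))
g = 41636898264 (g = (-278 - 131250)*(-190425 - 126138) = -131528*(-316563) = 41636898264)
g + d(-416) = 41636898264 + (5/2)*(-3 + 13*(-416))/(-416) = 41636898264 + (5/2)*(-1/416)*(-3 - 5408) = 41636898264 + (5/2)*(-1/416)*(-5411) = 41636898264 + 27055/832 = 34641899382703/832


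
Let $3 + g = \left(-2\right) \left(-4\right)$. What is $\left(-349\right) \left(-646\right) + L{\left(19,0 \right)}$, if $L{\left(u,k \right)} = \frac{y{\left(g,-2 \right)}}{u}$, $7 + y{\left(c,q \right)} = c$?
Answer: $\frac{4283624}{19} \approx 2.2545 \cdot 10^{5}$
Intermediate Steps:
$g = 5$ ($g = -3 - -8 = -3 + 8 = 5$)
$y{\left(c,q \right)} = -7 + c$
$L{\left(u,k \right)} = - \frac{2}{u}$ ($L{\left(u,k \right)} = \frac{-7 + 5}{u} = - \frac{2}{u}$)
$\left(-349\right) \left(-646\right) + L{\left(19,0 \right)} = \left(-349\right) \left(-646\right) - \frac{2}{19} = 225454 - \frac{2}{19} = \frac{4283624}{19}$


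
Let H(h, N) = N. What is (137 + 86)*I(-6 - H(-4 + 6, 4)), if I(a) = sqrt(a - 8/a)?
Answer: 223*I*sqrt(230)/5 ≈ 676.39*I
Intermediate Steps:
(137 + 86)*I(-6 - H(-4 + 6, 4)) = (137 + 86)*sqrt((-6 - 1*4) - 8/(-6 - 1*4)) = 223*sqrt((-6 - 4) - 8/(-6 - 4)) = 223*sqrt(-10 - 8/(-10)) = 223*sqrt(-10 - 8*(-1/10)) = 223*sqrt(-10 + 4/5) = 223*sqrt(-46/5) = 223*(I*sqrt(230)/5) = 223*I*sqrt(230)/5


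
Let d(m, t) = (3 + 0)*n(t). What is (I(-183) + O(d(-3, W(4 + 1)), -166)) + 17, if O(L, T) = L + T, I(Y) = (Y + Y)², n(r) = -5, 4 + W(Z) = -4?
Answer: 133792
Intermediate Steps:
W(Z) = -8 (W(Z) = -4 - 4 = -8)
d(m, t) = -15 (d(m, t) = (3 + 0)*(-5) = 3*(-5) = -15)
I(Y) = 4*Y² (I(Y) = (2*Y)² = 4*Y²)
(I(-183) + O(d(-3, W(4 + 1)), -166)) + 17 = (4*(-183)² + (-15 - 166)) + 17 = (4*33489 - 181) + 17 = (133956 - 181) + 17 = 133775 + 17 = 133792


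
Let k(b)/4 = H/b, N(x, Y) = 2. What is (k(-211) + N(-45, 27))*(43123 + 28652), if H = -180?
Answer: 81967050/211 ≈ 3.8847e+5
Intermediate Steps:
k(b) = -720/b (k(b) = 4*(-180/b) = -720/b)
(k(-211) + N(-45, 27))*(43123 + 28652) = (-720/(-211) + 2)*(43123 + 28652) = (-720*(-1/211) + 2)*71775 = (720/211 + 2)*71775 = (1142/211)*71775 = 81967050/211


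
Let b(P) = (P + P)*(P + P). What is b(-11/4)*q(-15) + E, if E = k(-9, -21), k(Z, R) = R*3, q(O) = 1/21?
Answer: -5171/84 ≈ -61.560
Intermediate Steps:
q(O) = 1/21
b(P) = 4*P**2 (b(P) = (2*P)*(2*P) = 4*P**2)
k(Z, R) = 3*R
E = -63 (E = 3*(-21) = -63)
b(-11/4)*q(-15) + E = (4*(-11/4)**2)*(1/21) - 63 = (4*(121/16))*(1/21) - 63 = (121/4)*(1/21) - 63 = 121/84 - 63 = -5171/84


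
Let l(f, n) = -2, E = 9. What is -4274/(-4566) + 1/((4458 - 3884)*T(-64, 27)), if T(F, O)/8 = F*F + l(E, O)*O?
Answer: 39664568651/42374452512 ≈ 0.93605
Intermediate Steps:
T(F, O) = -16*O + 8*F² (T(F, O) = 8*(F*F - 2*O) = 8*(F² - 2*O) = -16*O + 8*F²)
-4274/(-4566) + 1/((4458 - 3884)*T(-64, 27)) = -4274/(-4566) + 1/((4458 - 3884)*(-16*27 + 8*(-64)²)) = -4274*(-1/4566) + 1/(574*(-432 + 8*4096)) = 2137/2283 + 1/(574*(-432 + 32768)) = 2137/2283 + (1/574)/32336 = 2137/2283 + (1/574)*(1/32336) = 2137/2283 + 1/18560864 = 39664568651/42374452512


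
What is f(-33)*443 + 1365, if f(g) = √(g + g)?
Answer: 1365 + 443*I*√66 ≈ 1365.0 + 3598.9*I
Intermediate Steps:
f(g) = √2*√g (f(g) = √(2*g) = √2*√g)
f(-33)*443 + 1365 = (√2*√(-33))*443 + 1365 = (√2*(I*√33))*443 + 1365 = (I*√66)*443 + 1365 = 443*I*√66 + 1365 = 1365 + 443*I*√66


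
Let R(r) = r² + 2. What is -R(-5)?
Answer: -27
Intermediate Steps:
R(r) = 2 + r²
-R(-5) = -(2 + (-5)²) = -(2 + 25) = -1*27 = -27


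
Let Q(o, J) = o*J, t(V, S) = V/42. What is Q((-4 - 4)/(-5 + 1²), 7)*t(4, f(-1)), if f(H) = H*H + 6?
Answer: 4/3 ≈ 1.3333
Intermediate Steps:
f(H) = 6 + H² (f(H) = H² + 6 = 6 + H²)
t(V, S) = V/42 (t(V, S) = V*(1/42) = V/42)
Q(o, J) = J*o
Q((-4 - 4)/(-5 + 1²), 7)*t(4, f(-1)) = (7*((-4 - 4)/(-5 + 1²)))*((1/42)*4) = (7*(-8/(-5 + 1)))*(2/21) = (7*(-8/(-4)))*(2/21) = (7*(-8*(-¼)))*(2/21) = (7*2)*(2/21) = 14*(2/21) = 4/3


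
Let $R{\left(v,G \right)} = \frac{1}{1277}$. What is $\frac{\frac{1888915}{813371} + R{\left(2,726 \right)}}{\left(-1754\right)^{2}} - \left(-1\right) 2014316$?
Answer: $\frac{3218372925176517422889}{1597749769735886} \approx 2.0143 \cdot 10^{6}$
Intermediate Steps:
$R{\left(v,G \right)} = \frac{1}{1277}$
$\frac{\frac{1888915}{813371} + R{\left(2,726 \right)}}{\left(-1754\right)^{2}} - \left(-1\right) 2014316 = \frac{\frac{1888915}{813371} + \frac{1}{1277}}{\left(-1754\right)^{2}} - \left(-1\right) 2014316 = \frac{1888915 \cdot \frac{1}{813371} + \frac{1}{1277}}{3076516} - -2014316 = \left(\frac{1888915}{813371} + \frac{1}{1277}\right) \frac{1}{3076516} + 2014316 = \frac{2412957826}{1038674767} \cdot \frac{1}{3076516} + 2014316 = \frac{1206478913}{1597749769735886} + 2014316 = \frac{3218372925176517422889}{1597749769735886}$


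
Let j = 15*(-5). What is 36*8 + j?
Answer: 213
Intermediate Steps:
j = -75
36*8 + j = 36*8 - 75 = 288 - 75 = 213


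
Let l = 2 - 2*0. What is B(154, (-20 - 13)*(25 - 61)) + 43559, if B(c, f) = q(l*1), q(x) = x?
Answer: 43561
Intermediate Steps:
l = 2 (l = 2 + 0 = 2)
B(c, f) = 2 (B(c, f) = 2*1 = 2)
B(154, (-20 - 13)*(25 - 61)) + 43559 = 2 + 43559 = 43561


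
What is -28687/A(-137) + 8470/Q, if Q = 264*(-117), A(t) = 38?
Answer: -20145589/26676 ≈ -755.20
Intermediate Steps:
Q = -30888
-28687/A(-137) + 8470/Q = -28687/38 + 8470/(-30888) = -28687*1/38 + 8470*(-1/30888) = -28687/38 - 385/1404 = -20145589/26676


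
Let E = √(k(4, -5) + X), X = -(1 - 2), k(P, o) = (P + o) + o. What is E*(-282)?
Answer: -282*I*√5 ≈ -630.57*I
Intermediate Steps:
k(P, o) = P + 2*o
X = 1 (X = -1*(-1) = 1)
E = I*√5 (E = √((4 + 2*(-5)) + 1) = √((4 - 10) + 1) = √(-6 + 1) = √(-5) = I*√5 ≈ 2.2361*I)
E*(-282) = (I*√5)*(-282) = -282*I*√5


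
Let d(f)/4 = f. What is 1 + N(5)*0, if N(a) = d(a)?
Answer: 1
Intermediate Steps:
d(f) = 4*f
N(a) = 4*a
1 + N(5)*0 = 1 + (4*5)*0 = 1 + 20*0 = 1 + 0 = 1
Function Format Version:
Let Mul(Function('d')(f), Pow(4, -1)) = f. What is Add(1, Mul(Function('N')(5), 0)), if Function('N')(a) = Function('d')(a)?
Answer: 1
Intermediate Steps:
Function('d')(f) = Mul(4, f)
Function('N')(a) = Mul(4, a)
Add(1, Mul(Function('N')(5), 0)) = Add(1, Mul(Mul(4, 5), 0)) = Add(1, Mul(20, 0)) = Add(1, 0) = 1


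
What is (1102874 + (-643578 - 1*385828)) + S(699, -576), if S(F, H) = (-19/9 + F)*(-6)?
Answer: 207860/3 ≈ 69287.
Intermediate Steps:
S(F, H) = 38/3 - 6*F (S(F, H) = (-19*1/9 + F)*(-6) = (-19/9 + F)*(-6) = 38/3 - 6*F)
(1102874 + (-643578 - 1*385828)) + S(699, -576) = (1102874 + (-643578 - 1*385828)) + (38/3 - 6*699) = (1102874 + (-643578 - 385828)) + (38/3 - 4194) = (1102874 - 1029406) - 12544/3 = 73468 - 12544/3 = 207860/3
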